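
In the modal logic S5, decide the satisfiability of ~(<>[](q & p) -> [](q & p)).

Unsatisfiable

1. ~(<>[](q & p) -> [](q & p)), w0
2. <>[](q & p), w0
3. ~[](q & p), w0
4. [](q & p), w1
5. q & p, w0
6. q, w0
7. p, w0
8. q & p, w1
9. q, w1
10. p, w1
11. ~(q & p), w2
12. q & p, w2
13. q, w2
14. p, w2
15. ~p, w2
Accessibility: w0Rw0, w0Rw1, w0Rw2, w1Rw0, w1Rw1, w1Rw2, w2Rw0, w2Rw1, w2Rw2
Branch closes: p and ~p both at w2.
(One branch shown.) All branches close.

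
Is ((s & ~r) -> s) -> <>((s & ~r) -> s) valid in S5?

Valid in S5

Tableau for the negation ~(((s & ~r) -> s) -> <>((s & ~r) -> s)):
1. ~(((s & ~r) -> s) -> <>((s & ~r) -> s)), u
2. (s & ~r) -> s, u
3. ~<>((s & ~r) -> s), u
4. ~((s & ~r) -> s), u
5. s & ~r, u
6. ~s, u
7. s, u
8. ~r, u
Accessibility: uRu
Branch closes: s and ~s both at u.
All branches of the negation close; one closing branch shown above.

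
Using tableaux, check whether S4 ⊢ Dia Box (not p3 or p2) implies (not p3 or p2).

Tableau for the negation not (Dia Box (not p3 or p2) implies (not p3 or p2)):
1. not (Dia Box (not p3 or p2) implies (not p3 or p2)), 0
2. Dia Box (not p3 or p2), 0   [neg-implies-rule on 1]
3. not (not p3 or p2), 0   [neg-implies-rule on 1]
4. p3, 0   [neg-or-rule on 3]
5. not p2, 0   [neg-or-rule on 3]
6. Box (not p3 or p2), 1   [Dia-rule on 2: fresh world 1, 0R1]
7. not p3 or p2, 1   [Box-rule on 6 via 1R1]
8. p2, 1   [or-rule on 7 (branches; this branch)]
Accessibility: 0R0, 0R1, 1R1
The negation has an open branch (countermodel exists).

Not valid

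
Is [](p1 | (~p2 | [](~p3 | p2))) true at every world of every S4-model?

Tableau for the negation ~[](p1 | (~p2 | [](~p3 | p2))):
1. ~[](p1 | (~p2 | [](~p3 | p2))), 0
2. ~(p1 | (~p2 | [](~p3 | p2))), 1
3. ~p1, 1
4. ~(~p2 | [](~p3 | p2)), 1
5. p2, 1
6. ~[](~p3 | p2), 1
7. ~(~p3 | p2), 2
8. p3, 2
9. ~p2, 2
Accessibility: 0R0, 0R1, 0R2, 1R1, 1R2, 2R2
The negation has an open branch (countermodel exists).

No, not valid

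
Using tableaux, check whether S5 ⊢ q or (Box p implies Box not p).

Not valid

Tableau for the negation not (q or (Box p implies Box not p)):
1. not (q or (Box p implies Box not p)), u
2. not q, u   [neg-or-rule on 1]
3. not (Box p implies Box not p), u   [neg-or-rule on 1]
4. Box p, u   [neg-implies-rule on 3]
5. not Box not p, u   [neg-implies-rule on 3]
6. p, u   [Box-rule on 4 via uRu]
7. p, v   [neg-Box-rule on 5: fresh world v, uRv]
Accessibility: uRu, uRv, vRu, vRv
The negation has an open branch (countermodel exists).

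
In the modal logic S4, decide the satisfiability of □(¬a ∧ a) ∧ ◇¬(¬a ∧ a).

Unsatisfiable (every branch closes)

1. □(¬a ∧ a) ∧ ◇¬(¬a ∧ a), u
2. □(¬a ∧ a), u
3. ◇¬(¬a ∧ a), u
4. ¬a ∧ a, u
5. ¬a, u
6. a, u
Accessibility: uRu
Branch closes: a and ¬a both at u.
All branches of the tableau close; one closing branch shown above.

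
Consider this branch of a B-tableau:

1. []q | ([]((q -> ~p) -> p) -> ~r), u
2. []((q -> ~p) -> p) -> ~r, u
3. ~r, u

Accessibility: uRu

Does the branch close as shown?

Open

No world carries both an atom and its negation.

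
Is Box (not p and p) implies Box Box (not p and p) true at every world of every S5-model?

Yes, valid

Tableau for the negation not (Box (not p and p) implies Box Box (not p and p)):
1. not (Box (not p and p) implies Box Box (not p and p)), 0
2. Box (not p and p), 0   [neg-implies-rule on 1]
3. not Box Box (not p and p), 0   [neg-implies-rule on 1]
4. not p and p, 0   [Box-rule on 2 via 0R0]
5. not p, 0   [and-rule on 4]
6. p, 0   [and-rule on 4]
Accessibility: 0R0
Branch closes: p and not p both at 0.
Every branch of the negation's tableau closes; the branch above is one of them.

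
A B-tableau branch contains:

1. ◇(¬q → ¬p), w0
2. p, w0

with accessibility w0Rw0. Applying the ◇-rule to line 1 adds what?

a fresh world w1 with w0Rw1, and ¬q → ¬p at w1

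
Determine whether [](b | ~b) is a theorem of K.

Tableau for the negation ~[](b | ~b):
1. ~[](b | ~b), u
2. ~(b | ~b), v
3. ~b, v
4. b, v
Accessibility: uRv
Branch closes: b and ~b both at v.
Every branch of the negation's tableau closes; the branch above is one of them.

Valid in K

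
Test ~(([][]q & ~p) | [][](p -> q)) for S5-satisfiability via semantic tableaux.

1. ~(([][]q & ~p) | [][](p -> q)), w0
2. ~([][]q & ~p), w0
3. ~[][](p -> q), w0
4. p, w0
5. ~[](p -> q), w1
6. ~(p -> q), w2
7. p, w2
8. ~q, w2
Accessibility: w0Rw0, w0Rw1, w0Rw2, w1Rw0, w1Rw1, w1Rw2, w2Rw0, w2Rw1, w2Rw2

Satisfiable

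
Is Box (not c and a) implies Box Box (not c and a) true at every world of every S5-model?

Yes, valid

Tableau for the negation not (Box (not c and a) implies Box Box (not c and a)):
1. not (Box (not c and a) implies Box Box (not c and a)), 0
2. Box (not c and a), 0
3. not Box Box (not c and a), 0
4. not c and a, 0
5. not c, 0
6. a, 0
7. not Box (not c and a), 1
8. not c and a, 1
9. not c, 1
10. a, 1
11. not (not c and a), 2
12. not c and a, 2
13. not c, 2
14. a, 2
15. not a, 2
Accessibility: 0R0, 0R1, 0R2, 1R0, 1R1, 1R2, 2R0, 2R1, 2R2
Branch closes: a and not a both at 2.
All branches of the negation close; one closing branch shown above.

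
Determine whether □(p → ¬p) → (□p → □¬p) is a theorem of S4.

Tableau for the negation ¬(□(p → ¬p) → (□p → □¬p)):
1. ¬(□(p → ¬p) → (□p → □¬p)), u
2. □(p → ¬p), u
3. ¬(□p → □¬p), u
4. □p, u
5. ¬□¬p, u
6. p → ¬p, u
7. p, u
8. ¬p, u
Accessibility: uRu
Branch closes: p and ¬p both at u.
All branches of the negation close; one closing branch shown above.

Valid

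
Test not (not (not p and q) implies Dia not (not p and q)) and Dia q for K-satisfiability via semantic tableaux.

Satisfiable

1. not (not (not p and q) implies Dia not (not p and q)) and Dia q, w0
2. not (not (not p and q) implies Dia not (not p and q)), w0
3. Dia q, w0
4. not (not p and q), w0
5. not Dia not (not p and q), w0
6. not q, w0
7. q, w1
8. not p and q, w1
9. not p, w1
Accessibility: w0Rw1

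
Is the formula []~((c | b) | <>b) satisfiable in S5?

Yes, satisfiable

1. []~((c | b) | <>b), 0
2. ~((c | b) | <>b), 0   [[]-rule on 1 via 0R0]
3. ~(c | b), 0   [~|-rule on 2]
4. ~<>b, 0   [~|-rule on 2]
5. ~c, 0   [~|-rule on 3]
6. ~b, 0   [~|-rule on 3]
Accessibility: 0R0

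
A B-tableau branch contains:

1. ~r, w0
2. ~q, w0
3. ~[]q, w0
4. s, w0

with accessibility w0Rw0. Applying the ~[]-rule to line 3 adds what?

a fresh world w1 with w0Rw1, and ~q at w1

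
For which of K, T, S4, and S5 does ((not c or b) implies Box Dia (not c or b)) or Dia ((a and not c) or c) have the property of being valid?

T, S4, S5

T-tableau for the negation not (((not c or b) implies Box Dia (not c or b)) or Dia ((a and not c) or c)):
1. not (((not c or b) implies Box Dia (not c or b)) or Dia ((a and not c) or c)), u
2. not ((not c or b) implies Box Dia (not c or b)), u
3. not Dia ((a and not c) or c), u
4. not c or b, u
5. not Box Dia (not c or b), u
6. not ((a and not c) or c), u
7. not (a and not c), u
8. not c, u
9. b, u
10. not a, u
11. not Dia (not c or b), v
12. not ((a and not c) or c), v
13. not (a and not c), v
14. not c, v
15. not (not c or b), v
16. c, v
17. not b, v
Accessibility: uRu, uRv, vRv
Branch closes: c and not c both at v.
Every branch closes (one shown): valid in T, hence also in S4, S5 (every theorem of T is a theorem of S4 and S5).
K-tableau for the negation not (((not c or b) implies Box Dia (not c or b)) or Dia ((a and not c) or c)):
1. not (((not c or b) implies Box Dia (not c or b)) or Dia ((a and not c) or c)), u
2. not ((not c or b) implies Box Dia (not c or b)), u
3. not Dia ((a and not c) or c), u
4. not c or b, u
5. not Box Dia (not c or b), u
6. b, u
7. not Dia (not c or b), v
8. not ((a and not c) or c), v
9. not (a and not c), v
10. not c, v
11. not a, v
Accessibility: uRv
Complete open branch: countermodel on a K-frame, so not valid in K.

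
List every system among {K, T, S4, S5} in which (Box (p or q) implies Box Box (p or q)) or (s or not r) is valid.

S4, S5

S4-tableau for the negation not ((Box (p or q) implies Box Box (p or q)) or (s or not r)):
1. not ((Box (p or q) implies Box Box (p or q)) or (s or not r)), w0
2. not (Box (p or q) implies Box Box (p or q)), w0
3. not (s or not r), w0
4. Box (p or q), w0
5. not Box Box (p or q), w0
6. not s, w0
7. r, w0
8. p or q, w0
9. q, w0
10. not Box (p or q), w1
11. p or q, w1
12. q, w1
13. not (p or q), w2
14. not p, w2
15. not q, w2
16. p or q, w2
17. q, w2
Accessibility: w0Rw0, w0Rw1, w0Rw2, w1Rw1, w1Rw2, w2Rw2
Branch closes: q and not q both at w2.
Every branch closes (one shown): valid in S4, hence also in S5 (every theorem of S4 is a theorem of S5).
T-tableau for the negation not ((Box (p or q) implies Box Box (p or q)) or (s or not r)):
1. not ((Box (p or q) implies Box Box (p or q)) or (s or not r)), w0
2. not (Box (p or q) implies Box Box (p or q)), w0
3. not (s or not r), w0
4. Box (p or q), w0
5. not Box Box (p or q), w0
6. not s, w0
7. r, w0
8. p or q, w0
9. q, w0
10. not Box (p or q), w1
11. p or q, w1
12. q, w1
13. not (p or q), w2
14. not p, w2
15. not q, w2
Accessibility: w0Rw0, w0Rw1, w1Rw1, w1Rw2, w2Rw2
Complete open branch: countermodel on a T-frame, so not valid in T, nor in K (the same frame is also a K-frame).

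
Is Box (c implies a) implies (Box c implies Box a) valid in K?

Valid

Tableau for the negation not (Box (c implies a) implies (Box c implies Box a)):
1. not (Box (c implies a) implies (Box c implies Box a)), u
2. Box (c implies a), u
3. not (Box c implies Box a), u
4. Box c, u
5. not Box a, u
6. not a, v
7. c implies a, v
8. c, v
9. a, v
Accessibility: uRv
Branch closes: a and not a both at v.
Every branch of the negation's tableau closes; the branch above is one of them.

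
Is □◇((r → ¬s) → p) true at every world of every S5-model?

Tableau for the negation ¬□◇((r → ¬s) → p):
1. ¬□◇((r → ¬s) → p), w0
2. ¬◇((r → ¬s) → p), w1
3. ¬((r → ¬s) → p), w0
4. r → ¬s, w0
5. ¬p, w0
6. ¬((r → ¬s) → p), w1
7. r → ¬s, w1
8. ¬p, w1
9. ¬s, w0
10. ¬s, w1
Accessibility: w0Rw0, w0Rw1, w1Rw0, w1Rw1
The negation has an open branch (countermodel exists).

Not valid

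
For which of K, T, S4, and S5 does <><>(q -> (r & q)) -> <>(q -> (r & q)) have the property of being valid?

T-tableau for the negation ~(<><>(q -> (r & q)) -> <>(q -> (r & q))):
1. ~(<><>(q -> (r & q)) -> <>(q -> (r & q))), 0
2. <><>(q -> (r & q)), 0
3. ~<>(q -> (r & q)), 0
4. ~(q -> (r & q)), 0
5. q, 0
6. ~(r & q), 0
7. ~r, 0
8. <>(q -> (r & q)), 1
9. ~(q -> (r & q)), 1
10. q, 1
11. ~(r & q), 1
12. ~r, 1
13. q -> (r & q), 2
14. r & q, 2
15. r, 2
16. q, 2
Accessibility: 0R0, 0R1, 1R1, 1R2, 2R2
Complete open branch: countermodel on a T-frame, so not valid in T, nor in K (the same frame is also a K-frame).
S4-tableau for the negation ~(<><>(q -> (r & q)) -> <>(q -> (r & q))):
1. ~(<><>(q -> (r & q)) -> <>(q -> (r & q))), 0
2. <><>(q -> (r & q)), 0
3. ~<>(q -> (r & q)), 0
4. ~(q -> (r & q)), 0
5. q, 0
6. ~(r & q), 0
7. ~r, 0
8. <>(q -> (r & q)), 1
9. ~(q -> (r & q)), 1
10. q, 1
11. ~(r & q), 1
12. ~r, 1
13. q -> (r & q), 2
14. ~(q -> (r & q)), 2
15. q, 2
16. ~(r & q), 2
17. r & q, 2
18. r, 2
19. ~q, 2
Accessibility: 0R0, 0R1, 0R2, 1R1, 1R2, 2R2
Branch closes: q and ~q both at 2.
Every branch closes (one shown): valid in S4, hence also in S5 (every theorem of S4 is a theorem of S5).

S4, S5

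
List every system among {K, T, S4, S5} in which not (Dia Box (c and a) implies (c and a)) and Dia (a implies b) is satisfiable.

K, T, S4

S5-tableau for the formula:
1. not (Dia Box (c and a) implies (c and a)) and Dia (a implies b), 0
2. not (Dia Box (c and a) implies (c and a)), 0
3. Dia (a implies b), 0
4. Dia Box (c and a), 0
5. not (c and a), 0
6. not a, 0
7. a implies b, 1
8. b, 1
9. Box (c and a), 2
10. c and a, 0
11. c, 0
12. a, 0
Accessibility: 0R0, 0R1, 0R2, 1R0, 1R1, 1R2, 2R0, 2R1, 2R2
Branch closes: a and not a both at 0.
Every branch closes (one shown): unsatisfiable in S5.
S4-tableau for the formula:
1. not (Dia Box (c and a) implies (c and a)) and Dia (a implies b), 0
2. not (Dia Box (c and a) implies (c and a)), 0
3. Dia (a implies b), 0
4. Dia Box (c and a), 0
5. not (c and a), 0
6. not a, 0
7. a implies b, 1
8. b, 1
9. Box (c and a), 2
10. c and a, 2
11. c, 2
12. a, 2
Accessibility: 0R0, 0R1, 0R2, 1R1, 2R2
Complete open branch: satisfiable in S4, hence also in K, T (this S4-model is also a K-model and a T-model).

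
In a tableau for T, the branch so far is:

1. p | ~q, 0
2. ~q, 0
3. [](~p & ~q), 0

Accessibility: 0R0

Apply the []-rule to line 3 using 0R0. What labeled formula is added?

~p & ~q, 0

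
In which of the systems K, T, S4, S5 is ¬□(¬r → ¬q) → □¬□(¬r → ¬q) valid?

S5-tableau for the negation ¬(¬□(¬r → ¬q) → □¬□(¬r → ¬q)):
1. ¬(¬□(¬r → ¬q) → □¬□(¬r → ¬q)), w0
2. ¬□(¬r → ¬q), w0   [¬→-rule on 1]
3. ¬□¬□(¬r → ¬q), w0   [¬→-rule on 1]
4. ¬(¬r → ¬q), w1   [¬□-rule on 2: fresh world w1, w0Rw1]
5. ¬r, w1   [¬→-rule on 4]
6. q, w1   [¬→-rule on 4]
7. □(¬r → ¬q), w2   [¬□-rule on 3: fresh world w2, w0Rw2]
8. ¬r → ¬q, w0   [□-rule on 7 via w2Rw0]
9. ¬r → ¬q, w1   [□-rule on 7 via w2Rw1]
10. ¬r → ¬q, w2   [□-rule on 7 via w2Rw2]
11. ¬q, w0   [→-rule on 8 (branches; this branch)]
12. ¬q, w1   [→-rule on 9 (branches; this branch)]
Accessibility: w0Rw0, w0Rw1, w0Rw2, w1Rw0, w1Rw1, w1Rw2, w2Rw0, w2Rw1, w2Rw2
Branch closes: q and ¬q both at w1.
Every branch closes (one shown): valid in S5.
S4-tableau for the negation ¬(¬□(¬r → ¬q) → □¬□(¬r → ¬q)):
1. ¬(¬□(¬r → ¬q) → □¬□(¬r → ¬q)), w0
2. ¬□(¬r → ¬q), w0   [¬→-rule on 1]
3. ¬□¬□(¬r → ¬q), w0   [¬→-rule on 1]
4. ¬(¬r → ¬q), w1   [¬□-rule on 2: fresh world w1, w0Rw1]
5. ¬r, w1   [¬→-rule on 4]
6. q, w1   [¬→-rule on 4]
7. □(¬r → ¬q), w2   [¬□-rule on 3: fresh world w2, w0Rw2]
8. ¬r → ¬q, w2   [□-rule on 7 via w2Rw2]
9. ¬q, w2   [→-rule on 8 (branches; this branch)]
Accessibility: w0Rw0, w0Rw1, w0Rw2, w1Rw1, w2Rw2
Complete open branch: countermodel on an S4-frame, so not valid in S4, nor in K, T (the same frame is also a K-frame and a T-frame).

S5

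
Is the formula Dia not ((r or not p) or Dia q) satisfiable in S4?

Satisfiable

1. Dia not ((r or not p) or Dia q), w0
2. not ((r or not p) or Dia q), w1
3. not (r or not p), w1
4. not Dia q, w1
5. not r, w1
6. p, w1
7. not q, w1
Accessibility: w0Rw0, w0Rw1, w1Rw1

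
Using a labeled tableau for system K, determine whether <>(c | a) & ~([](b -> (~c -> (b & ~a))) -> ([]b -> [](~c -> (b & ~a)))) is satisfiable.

1. <>(c | a) & ~([](b -> (~c -> (b & ~a))) -> ([]b -> [](~c -> (b & ~a)))), w0
2. <>(c | a), w0   [&-rule on 1]
3. ~([](b -> (~c -> (b & ~a))) -> ([]b -> [](~c -> (b & ~a)))), w0   [&-rule on 1]
4. [](b -> (~c -> (b & ~a))), w0   [~->-rule on 3]
5. ~([]b -> [](~c -> (b & ~a))), w0   [~->-rule on 3]
6. []b, w0   [~->-rule on 5]
7. ~[](~c -> (b & ~a)), w0   [~->-rule on 5]
8. c | a, w1   [<>-rule on 2: fresh world w1, w0Rw1]
9. b -> (~c -> (b & ~a)), w1   [[]-rule on 4 via w0Rw1]
10. b, w1   [[]-rule on 6 via w0Rw1]
11. c, w1   [|-rule on 8 (branches; this branch)]
12. ~c -> (b & ~a), w1   [->-rule on 9 (branches; this branch)]
13. b & ~a, w1   [->-rule on 12 (branches; this branch)]
14. ~a, w1   [&-rule on 13]
15. ~(~c -> (b & ~a)), w2   [~[]-rule on 7: fresh world w2, w0Rw2]
16. ~c, w2   [~->-rule on 15]
17. ~(b & ~a), w2   [~->-rule on 15]
18. b -> (~c -> (b & ~a)), w2   [[]-rule on 4 via w0Rw2]
19. b, w2   [[]-rule on 6 via w0Rw2]
20. a, w2   [~&-rule on 17 (branches; this branch)]
21. ~c -> (b & ~a), w2   [->-rule on 18 (branches; this branch)]
22. b & ~a, w2   [->-rule on 21 (branches; this branch)]
23. ~a, w2   [&-rule on 22]
Accessibility: w0Rw1, w0Rw2
Branch closes: a and ~a both at w2.
All branches of the tableau close; one closing branch shown above.

Unsatisfiable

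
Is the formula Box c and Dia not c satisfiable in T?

Unsatisfiable (every branch closes)

1. Box c and Dia not c, w0
2. Box c, w0
3. Dia not c, w0
4. c, w0
5. not c, w1
6. c, w1
Accessibility: w0Rw0, w0Rw1, w1Rw1
Branch closes: c and not c both at w1.
Every branch closes; the branch above is one of them.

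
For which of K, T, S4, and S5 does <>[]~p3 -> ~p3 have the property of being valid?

S5

S4-tableau for the negation ~(<>[]~p3 -> ~p3):
1. ~(<>[]~p3 -> ~p3), 0
2. <>[]~p3, 0
3. p3, 0
4. []~p3, 1
5. ~p3, 1
Accessibility: 0R0, 0R1, 1R1
Complete open branch: countermodel on an S4-frame, so not valid in S4, nor in K, T (the same frame is also a K-frame and a T-frame).
S5-tableau for the negation ~(<>[]~p3 -> ~p3):
1. ~(<>[]~p3 -> ~p3), 0
2. <>[]~p3, 0
3. p3, 0
4. []~p3, 1
5. ~p3, 0
Accessibility: 0R0, 0R1, 1R0, 1R1
Branch closes: p3 and ~p3 both at 0.
Every branch closes (one shown): valid in S5.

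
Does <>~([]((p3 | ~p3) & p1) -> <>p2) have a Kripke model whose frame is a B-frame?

1. <>~([]((p3 | ~p3) & p1) -> <>p2), u
2. ~([]((p3 | ~p3) & p1) -> <>p2), v
3. []((p3 | ~p3) & p1), v
4. ~<>p2, v
5. (p3 | ~p3) & p1, u
6. p3 | ~p3, u
7. p1, u
8. (p3 | ~p3) & p1, v
9. p3 | ~p3, v
10. p1, v
11. ~p2, u
12. ~p2, v
13. ~p3, u
14. ~p3, v
Accessibility: uRu, uRv, vRu, vRv

Satisfiable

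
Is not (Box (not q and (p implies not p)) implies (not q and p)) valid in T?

Invalid (countermodel exists)

Tableau for the negation Box (not q and (p implies not p)) implies (not q and p):
1. Box (not q and (p implies not p)) implies (not q and p), 0
2. not q and p, 0
3. not q, 0
4. p, 0
Accessibility: 0R0
The negation has an open branch (countermodel exists).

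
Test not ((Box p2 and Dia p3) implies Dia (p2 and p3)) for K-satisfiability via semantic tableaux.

1. not ((Box p2 and Dia p3) implies Dia (p2 and p3)), u
2. Box p2 and Dia p3, u   [neg-implies-rule on 1]
3. not Dia (p2 and p3), u   [neg-implies-rule on 1]
4. Box p2, u   [and-rule on 2]
5. Dia p3, u   [and-rule on 2]
6. p3, v   [Dia-rule on 5: fresh world v, uRv]
7. not (p2 and p3), v   [neg-Dia-rule on 3 via uRv]
8. p2, v   [Box-rule on 4 via uRv]
9. not p3, v   [neg-and-rule on 7 (branches; this branch)]
Accessibility: uRv
Branch closes: p3 and not p3 both at v.
(One branch shown.) All branches close.

No, unsatisfiable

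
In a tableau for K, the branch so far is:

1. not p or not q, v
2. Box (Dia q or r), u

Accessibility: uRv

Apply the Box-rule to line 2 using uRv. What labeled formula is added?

Dia q or r, v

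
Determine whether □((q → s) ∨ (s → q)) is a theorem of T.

Yes, valid

Tableau for the negation ¬□((q → s) ∨ (s → q)):
1. ¬□((q → s) ∨ (s → q)), u
2. ¬((q → s) ∨ (s → q)), v
3. ¬(q → s), v
4. ¬(s → q), v
5. q, v
6. ¬s, v
7. s, v
8. ¬q, v
Accessibility: uRu, uRv, vRv
Branch closes: s and ¬s both at v.
All branches of the negation close; one closing branch shown above.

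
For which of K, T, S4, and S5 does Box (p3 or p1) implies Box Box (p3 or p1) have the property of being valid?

S4, S5

S4-tableau for the negation not (Box (p3 or p1) implies Box Box (p3 or p1)):
1. not (Box (p3 or p1) implies Box Box (p3 or p1)), 0
2. Box (p3 or p1), 0   [neg-implies-rule on 1]
3. not Box Box (p3 or p1), 0   [neg-implies-rule on 1]
4. p3 or p1, 0   [Box-rule on 2 via 0R0]
5. p1, 0   [or-rule on 4 (branches; this branch)]
6. not Box (p3 or p1), 1   [neg-Box-rule on 3: fresh world 1, 0R1]
7. p3 or p1, 1   [Box-rule on 2 via 0R1]
8. p1, 1   [or-rule on 7 (branches; this branch)]
9. not (p3 or p1), 2   [neg-Box-rule on 6: fresh world 2, 1R2]
10. not p3, 2   [neg-or-rule on 9]
11. not p1, 2   [neg-or-rule on 9]
12. p3 or p1, 2   [Box-rule on 2 via 0R2]
13. p1, 2   [or-rule on 12 (branches; this branch)]
Accessibility: 0R0, 0R1, 0R2, 1R1, 1R2, 2R2
Branch closes: p1 and not p1 both at 2.
Every branch closes (one shown): valid in S4, hence also in S5 (every theorem of S4 is a theorem of S5).
T-tableau for the negation not (Box (p3 or p1) implies Box Box (p3 or p1)):
1. not (Box (p3 or p1) implies Box Box (p3 or p1)), 0
2. Box (p3 or p1), 0   [neg-implies-rule on 1]
3. not Box Box (p3 or p1), 0   [neg-implies-rule on 1]
4. p3 or p1, 0   [Box-rule on 2 via 0R0]
5. p1, 0   [or-rule on 4 (branches; this branch)]
6. not Box (p3 or p1), 1   [neg-Box-rule on 3: fresh world 1, 0R1]
7. p3 or p1, 1   [Box-rule on 2 via 0R1]
8. p1, 1   [or-rule on 7 (branches; this branch)]
9. not (p3 or p1), 2   [neg-Box-rule on 6: fresh world 2, 1R2]
10. not p3, 2   [neg-or-rule on 9]
11. not p1, 2   [neg-or-rule on 9]
Accessibility: 0R0, 0R1, 1R1, 1R2, 2R2
Complete open branch: countermodel on a T-frame, so not valid in T, nor in K (the same frame is also a K-frame).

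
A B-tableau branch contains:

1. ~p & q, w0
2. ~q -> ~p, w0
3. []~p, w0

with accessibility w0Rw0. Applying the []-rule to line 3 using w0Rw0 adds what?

~p, w0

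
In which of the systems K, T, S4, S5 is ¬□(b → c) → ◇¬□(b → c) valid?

T, S4, S5

T-tableau for the negation ¬(¬□(b → c) → ◇¬□(b → c)):
1. ¬(¬□(b → c) → ◇¬□(b → c)), 0
2. ¬□(b → c), 0
3. ¬◇¬□(b → c), 0
4. □(b → c), 0
5. b → c, 0
6. c, 0
7. ¬(b → c), 1
8. b, 1
9. ¬c, 1
10. □(b → c), 1
11. b → c, 1
12. c, 1
Accessibility: 0R0, 0R1, 1R1
Branch closes: c and ¬c both at 1.
Every branch closes (one shown): valid in T, hence also in S4, S5 (every theorem of T is a theorem of S4 and S5).
K-tableau for the negation ¬(¬□(b → c) → ◇¬□(b → c)):
1. ¬(¬□(b → c) → ◇¬□(b → c)), 0
2. ¬□(b → c), 0
3. ¬◇¬□(b → c), 0
4. ¬(b → c), 1
5. b, 1
6. ¬c, 1
7. □(b → c), 1
Accessibility: 0R1
Complete open branch: countermodel on a K-frame, so not valid in K.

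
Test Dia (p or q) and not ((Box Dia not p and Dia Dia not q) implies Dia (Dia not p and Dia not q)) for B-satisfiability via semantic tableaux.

No, unsatisfiable

1. Dia (p or q) and not ((Box Dia not p and Dia Dia not q) implies Dia (Dia not p and Dia not q)), 0
2. Dia (p or q), 0
3. not ((Box Dia not p and Dia Dia not q) implies Dia (Dia not p and Dia not q)), 0
4. Box Dia not p and Dia Dia not q, 0
5. not Dia (Dia not p and Dia not q), 0
6. Box Dia not p, 0
7. Dia Dia not q, 0
8. not (Dia not p and Dia not q), 0
9. Dia not p, 0
10. not Dia not q, 0
11. q, 0
12. p or q, 1
13. not (Dia not p and Dia not q), 1
14. Dia not p, 1
15. q, 1
16. not Dia not q, 1
17. Dia not q, 2
18. not (Dia not p and Dia not q), 2
19. Dia not p, 2
20. q, 2
21. not Dia not p, 2
22. p, 0
23. p, 2
24. not p, 3
25. not (Dia not p and Dia not q), 3
26. Dia not p, 3
27. q, 3
28. not Dia not q, 3
29. not p, 4
30. q, 4
31. not q, 5
32. p, 5
33. not p, 6
34. p, 6
Accessibility: 0R0, 0R1, 0R2, 0R3, 1R0, 1R1, 1R4, 2R0, 2R2, 2R5, 2R6, 3R0, 3R3, 4R1, 4R4, 5R2, 5R5, 6R2, 6R6
Branch closes: p and not p both at 6.
(One branch shown.) All branches close.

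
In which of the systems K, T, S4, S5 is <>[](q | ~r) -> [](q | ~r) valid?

S5-tableau for the negation ~(<>[](q | ~r) -> [](q | ~r)):
1. ~(<>[](q | ~r) -> [](q | ~r)), 0
2. <>[](q | ~r), 0   [~->-rule on 1]
3. ~[](q | ~r), 0   [~->-rule on 1]
4. [](q | ~r), 1   [<>-rule on 2: fresh world 1, 0R1]
5. q | ~r, 0   [[]-rule on 4 via 1R0]
6. q | ~r, 1   [[]-rule on 4 via 1R1]
7. ~r, 0   [|-rule on 5 (branches; this branch)]
8. ~r, 1   [|-rule on 6 (branches; this branch)]
9. ~(q | ~r), 2   [~[]-rule on 3: fresh world 2, 0R2]
10. ~q, 2   [~|-rule on 9]
11. r, 2   [~|-rule on 9]
12. q | ~r, 2   [[]-rule on 4 via 1R2]
13. ~r, 2   [|-rule on 12 (branches; this branch)]
Accessibility: 0R0, 0R1, 0R2, 1R0, 1R1, 1R2, 2R0, 2R1, 2R2
Branch closes: r and ~r both at 2.
Every branch closes (one shown): valid in S5.
S4-tableau for the negation ~(<>[](q | ~r) -> [](q | ~r)):
1. ~(<>[](q | ~r) -> [](q | ~r)), 0
2. <>[](q | ~r), 0   [~->-rule on 1]
3. ~[](q | ~r), 0   [~->-rule on 1]
4. [](q | ~r), 1   [<>-rule on 2: fresh world 1, 0R1]
5. q | ~r, 1   [[]-rule on 4 via 1R1]
6. ~r, 1   [|-rule on 5 (branches; this branch)]
7. ~(q | ~r), 2   [~[]-rule on 3: fresh world 2, 0R2]
8. ~q, 2   [~|-rule on 7]
9. r, 2   [~|-rule on 7]
Accessibility: 0R0, 0R1, 0R2, 1R1, 2R2
Complete open branch: countermodel on an S4-frame, so not valid in S4, nor in K, T (the same frame is also a K-frame and a T-frame).

S5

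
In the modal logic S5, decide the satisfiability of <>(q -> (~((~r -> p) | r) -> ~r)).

Satisfiable (open branch found)

1. <>(q -> (~((~r -> p) | r) -> ~r)), 0
2. q -> (~((~r -> p) | r) -> ~r), 1
3. ~((~r -> p) | r) -> ~r, 1
4. ~r, 1
Accessibility: 0R0, 0R1, 1R0, 1R1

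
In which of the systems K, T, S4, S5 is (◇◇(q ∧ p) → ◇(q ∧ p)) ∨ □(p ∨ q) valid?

S4-tableau for the negation ¬((◇◇(q ∧ p) → ◇(q ∧ p)) ∨ □(p ∨ q)):
1. ¬((◇◇(q ∧ p) → ◇(q ∧ p)) ∨ □(p ∨ q)), 0
2. ¬(◇◇(q ∧ p) → ◇(q ∧ p)), 0   [¬∨-rule on 1]
3. ¬□(p ∨ q), 0   [¬∨-rule on 1]
4. ◇◇(q ∧ p), 0   [¬→-rule on 2]
5. ¬◇(q ∧ p), 0   [¬→-rule on 2]
6. ¬(q ∧ p), 0   [¬◇-rule on 5 via 0R0]
7. ¬p, 0   [¬∧-rule on 6 (branches; this branch)]
8. ¬(p ∨ q), 1   [¬□-rule on 3: fresh world 1, 0R1]
9. ¬p, 1   [¬∨-rule on 8]
10. ¬q, 1   [¬∨-rule on 8]
11. ¬(q ∧ p), 1   [¬◇-rule on 5 via 0R1]
12. ◇(q ∧ p), 2   [◇-rule on 4: fresh world 2, 0R2]
13. ¬(q ∧ p), 2   [¬◇-rule on 5 via 0R2]
14. ¬p, 2   [¬∧-rule on 13 (branches; this branch)]
15. q ∧ p, 3   [◇-rule on 12: fresh world 3, 2R3]
16. q, 3   [∧-rule on 15]
17. p, 3   [∧-rule on 15]
18. ¬(q ∧ p), 3   [¬◇-rule on 5 via 0R3]
19. ¬p, 3   [¬∧-rule on 18 (branches; this branch)]
Accessibility: 0R0, 0R1, 0R2, 0R3, 1R1, 2R2, 2R3, 3R3
Branch closes: p and ¬p both at 3.
Every branch closes (one shown): valid in S4, hence also in S5 (every theorem of S4 is a theorem of S5).
T-tableau for the negation ¬((◇◇(q ∧ p) → ◇(q ∧ p)) ∨ □(p ∨ q)):
1. ¬((◇◇(q ∧ p) → ◇(q ∧ p)) ∨ □(p ∨ q)), 0
2. ¬(◇◇(q ∧ p) → ◇(q ∧ p)), 0   [¬∨-rule on 1]
3. ¬□(p ∨ q), 0   [¬∨-rule on 1]
4. ◇◇(q ∧ p), 0   [¬→-rule on 2]
5. ¬◇(q ∧ p), 0   [¬→-rule on 2]
6. ¬(q ∧ p), 0   [¬◇-rule on 5 via 0R0]
7. ¬p, 0   [¬∧-rule on 6 (branches; this branch)]
8. ¬(p ∨ q), 1   [¬□-rule on 3: fresh world 1, 0R1]
9. ¬p, 1   [¬∨-rule on 8]
10. ¬q, 1   [¬∨-rule on 8]
11. ¬(q ∧ p), 1   [¬◇-rule on 5 via 0R1]
12. ◇(q ∧ p), 2   [◇-rule on 4: fresh world 2, 0R2]
13. ¬(q ∧ p), 2   [¬◇-rule on 5 via 0R2]
14. ¬p, 2   [¬∧-rule on 13 (branches; this branch)]
15. q ∧ p, 3   [◇-rule on 12: fresh world 3, 2R3]
16. q, 3   [∧-rule on 15]
17. p, 3   [∧-rule on 15]
Accessibility: 0R0, 0R1, 0R2, 1R1, 2R2, 2R3, 3R3
Complete open branch: countermodel on a T-frame, so not valid in T, nor in K (the same frame is also a K-frame).

S4, S5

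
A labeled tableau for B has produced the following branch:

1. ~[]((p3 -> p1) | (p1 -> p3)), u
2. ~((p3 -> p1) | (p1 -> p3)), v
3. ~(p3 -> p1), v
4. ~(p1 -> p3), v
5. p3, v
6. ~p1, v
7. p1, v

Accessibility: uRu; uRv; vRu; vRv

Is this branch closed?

Closed

Both p1 and ~p1 appear at v.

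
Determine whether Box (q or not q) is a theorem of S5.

Tableau for the negation not Box (q or not q):
1. not Box (q or not q), 0
2. not (q or not q), 1
3. not q, 1
4. q, 1
Accessibility: 0R0, 0R1, 1R0, 1R1
Branch closes: q and not q both at 1.
All branches of the negation close; one closing branch shown above.

Valid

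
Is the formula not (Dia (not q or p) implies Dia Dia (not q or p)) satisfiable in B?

1. not (Dia (not q or p) implies Dia Dia (not q or p)), 0
2. Dia (not q or p), 0   [neg-implies-rule on 1]
3. not Dia Dia (not q or p), 0   [neg-implies-rule on 1]
4. not Dia (not q or p), 0   [neg-Dia-rule on 3 via 0R0]
5. not (not q or p), 0   [neg-Dia-rule on 4 via 0R0]
6. q, 0   [neg-or-rule on 5]
7. not p, 0   [neg-or-rule on 5]
8. not q or p, 1   [Dia-rule on 2: fresh world 1, 0R1]
9. not Dia (not q or p), 1   [neg-Dia-rule on 3 via 0R1]
10. not (not q or p), 1   [neg-Dia-rule on 4 via 0R1]
11. q, 1   [neg-or-rule on 10]
12. not p, 1   [neg-or-rule on 10]
13. p, 1   [or-rule on 8 (branches; this branch)]
Accessibility: 0R0, 0R1, 1R0, 1R1
Branch closes: p and not p both at 1.
Every branch closes; the branch above is one of them.

Unsatisfiable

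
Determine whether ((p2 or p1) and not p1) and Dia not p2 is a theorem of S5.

Invalid (countermodel exists)

Tableau for the negation not (((p2 or p1) and not p1) and Dia not p2):
1. not (((p2 or p1) and not p1) and Dia not p2), w0
2. not Dia not p2, w0   [neg-and-rule on 1 (branches; this branch)]
3. p2, w0   [neg-Dia-rule on 2 via w0Rw0]
Accessibility: w0Rw0
The negation has an open branch (countermodel exists).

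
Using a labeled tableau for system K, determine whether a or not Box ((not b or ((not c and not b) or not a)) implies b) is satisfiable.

Yes, satisfiable

1. a or not Box ((not b or ((not c and not b) or not a)) implies b), w0
2. not Box ((not b or ((not c and not b) or not a)) implies b), w0   [or-rule on 1 (branches; this branch)]
3. not ((not b or ((not c and not b) or not a)) implies b), w1   [neg-Box-rule on 2: fresh world w1, w0Rw1]
4. not b or ((not c and not b) or not a), w1   [neg-implies-rule on 3]
5. not b, w1   [neg-implies-rule on 3]
6. (not c and not b) or not a, w1   [or-rule on 4 (branches; this branch)]
7. not a, w1   [or-rule on 6 (branches; this branch)]
Accessibility: w0Rw1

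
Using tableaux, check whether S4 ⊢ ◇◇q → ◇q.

Tableau for the negation ¬(◇◇q → ◇q):
1. ¬(◇◇q → ◇q), 0
2. ◇◇q, 0   [¬→-rule on 1]
3. ¬◇q, 0   [¬→-rule on 1]
4. ¬q, 0   [¬◇-rule on 3 via 0R0]
5. ◇q, 1   [◇-rule on 2: fresh world 1, 0R1]
6. ¬q, 1   [¬◇-rule on 3 via 0R1]
7. q, 2   [◇-rule on 5: fresh world 2, 1R2]
8. ¬q, 2   [¬◇-rule on 3 via 0R2]
Accessibility: 0R0, 0R1, 0R2, 1R1, 1R2, 2R2
Branch closes: q and ¬q both at 2.
Every branch of the negation's tableau closes; the branch above is one of them.

Valid in S4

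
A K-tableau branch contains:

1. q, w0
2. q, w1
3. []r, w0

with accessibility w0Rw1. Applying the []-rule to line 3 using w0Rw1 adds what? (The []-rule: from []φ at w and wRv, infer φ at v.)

r, w1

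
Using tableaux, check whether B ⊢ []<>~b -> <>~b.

Yes, valid

Tableau for the negation ~([]<>~b -> <>~b):
1. ~([]<>~b -> <>~b), w0
2. []<>~b, w0   [~->-rule on 1]
3. ~<>~b, w0   [~->-rule on 1]
4. <>~b, w0   [[]-rule on 2 via w0Rw0]
5. b, w0   [~<>-rule on 3 via w0Rw0]
6. ~b, w1   [<>-rule on 4: fresh world w1, w0Rw1]
7. <>~b, w1   [[]-rule on 2 via w0Rw1]
8. b, w1   [~<>-rule on 3 via w0Rw1]
Accessibility: w0Rw0, w0Rw1, w1Rw0, w1Rw1
Branch closes: b and ~b both at w1.
All branches of the negation close; one closing branch shown above.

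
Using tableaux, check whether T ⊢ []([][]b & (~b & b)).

Tableau for the negation ~[]([][]b & (~b & b)):
1. ~[]([][]b & (~b & b)), 0
2. ~([][]b & (~b & b)), 1   [~[]-rule on 1: fresh world 1, 0R1]
3. ~(~b & b), 1   [~&-rule on 2 (branches; this branch)]
4. ~b, 1   [~&-rule on 3 (branches; this branch)]
Accessibility: 0R0, 0R1, 1R1
The negation has an open branch (countermodel exists).

Not valid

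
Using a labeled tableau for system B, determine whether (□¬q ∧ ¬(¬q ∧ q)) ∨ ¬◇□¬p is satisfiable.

1. (□¬q ∧ ¬(¬q ∧ q)) ∨ ¬◇□¬p, 0
2. ¬◇□¬p, 0
3. ¬□¬p, 0
4. p, 1
5. ¬□¬p, 1
6. p, 2
Accessibility: 0R0, 0R1, 1R0, 1R1, 1R2, 2R1, 2R2

Yes, satisfiable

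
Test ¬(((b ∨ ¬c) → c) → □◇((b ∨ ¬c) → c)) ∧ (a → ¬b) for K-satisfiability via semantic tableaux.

1. ¬(((b ∨ ¬c) → c) → □◇((b ∨ ¬c) → c)) ∧ (a → ¬b), u
2. ¬(((b ∨ ¬c) → c) → □◇((b ∨ ¬c) → c)), u
3. a → ¬b, u
4. (b ∨ ¬c) → c, u
5. ¬□◇((b ∨ ¬c) → c), u
6. ¬b, u
7. c, u
8. ¬◇((b ∨ ¬c) → c), v
Accessibility: uRv

Satisfiable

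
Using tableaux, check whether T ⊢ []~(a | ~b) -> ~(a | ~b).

Tableau for the negation ~([]~(a | ~b) -> ~(a | ~b)):
1. ~([]~(a | ~b) -> ~(a | ~b)), u
2. []~(a | ~b), u
3. a | ~b, u
4. ~(a | ~b), u
5. ~a, u
6. b, u
7. ~b, u
Accessibility: uRu
Branch closes: b and ~b both at u.
Every branch of the negation's tableau closes; the branch above is one of them.

Valid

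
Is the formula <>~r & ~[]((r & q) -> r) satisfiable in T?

1. <>~r & ~[]((r & q) -> r), 0
2. <>~r, 0   [&-rule on 1]
3. ~[]((r & q) -> r), 0   [&-rule on 1]
4. ~r, 1   [<>-rule on 2: fresh world 1, 0R1]
5. ~((r & q) -> r), 2   [~[]-rule on 3: fresh world 2, 0R2]
6. r & q, 2   [~->-rule on 5]
7. ~r, 2   [~->-rule on 5]
8. r, 2   [&-rule on 6]
9. q, 2   [&-rule on 6]
Accessibility: 0R0, 0R1, 0R2, 1R1, 2R2
Branch closes: r and ~r both at 2.
(One branch shown.) All branches close.

Unsatisfiable (every branch closes)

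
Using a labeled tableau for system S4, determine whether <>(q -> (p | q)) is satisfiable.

Satisfiable

1. <>(q -> (p | q)), 0
2. q -> (p | q), 1
3. p | q, 1
4. q, 1
Accessibility: 0R0, 0R1, 1R1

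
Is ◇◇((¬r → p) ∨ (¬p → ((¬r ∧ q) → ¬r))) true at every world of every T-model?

Valid

Tableau for the negation ¬◇◇((¬r → p) ∨ (¬p → ((¬r ∧ q) → ¬r))):
1. ¬◇◇((¬r → p) ∨ (¬p → ((¬r ∧ q) → ¬r))), u
2. ¬◇((¬r → p) ∨ (¬p → ((¬r ∧ q) → ¬r))), u   [¬◇-rule on 1 via uRu]
3. ¬((¬r → p) ∨ (¬p → ((¬r ∧ q) → ¬r))), u   [¬◇-rule on 2 via uRu]
4. ¬(¬r → p), u   [¬∨-rule on 3]
5. ¬(¬p → ((¬r ∧ q) → ¬r)), u   [¬∨-rule on 3]
6. ¬r, u   [¬→-rule on 4]
7. ¬p, u   [¬→-rule on 4]
8. ¬((¬r ∧ q) → ¬r), u   [¬→-rule on 5]
9. ¬r ∧ q, u   [¬→-rule on 8]
10. r, u   [¬→-rule on 8]
Accessibility: uRu
Branch closes: r and ¬r both at u.
Every branch of the negation's tableau closes; the branch above is one of them.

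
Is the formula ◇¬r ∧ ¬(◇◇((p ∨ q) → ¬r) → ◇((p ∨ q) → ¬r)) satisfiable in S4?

1. ◇¬r ∧ ¬(◇◇((p ∨ q) → ¬r) → ◇((p ∨ q) → ¬r)), 0
2. ◇¬r, 0   [∧-rule on 1]
3. ¬(◇◇((p ∨ q) → ¬r) → ◇((p ∨ q) → ¬r)), 0   [∧-rule on 1]
4. ◇◇((p ∨ q) → ¬r), 0   [¬→-rule on 3]
5. ¬◇((p ∨ q) → ¬r), 0   [¬→-rule on 3]
6. ¬((p ∨ q) → ¬r), 0   [¬◇-rule on 5 via 0R0]
7. p ∨ q, 0   [¬→-rule on 6]
8. r, 0   [¬→-rule on 6]
9. q, 0   [∨-rule on 7 (branches; this branch)]
10. ¬r, 1   [◇-rule on 2: fresh world 1, 0R1]
11. ¬((p ∨ q) → ¬r), 1   [¬◇-rule on 5 via 0R1]
12. p ∨ q, 1   [¬→-rule on 11]
13. r, 1   [¬→-rule on 11]
Accessibility: 0R0, 0R1, 1R1
Branch closes: r and ¬r both at 1.
Every branch closes; the branch above is one of them.

No, unsatisfiable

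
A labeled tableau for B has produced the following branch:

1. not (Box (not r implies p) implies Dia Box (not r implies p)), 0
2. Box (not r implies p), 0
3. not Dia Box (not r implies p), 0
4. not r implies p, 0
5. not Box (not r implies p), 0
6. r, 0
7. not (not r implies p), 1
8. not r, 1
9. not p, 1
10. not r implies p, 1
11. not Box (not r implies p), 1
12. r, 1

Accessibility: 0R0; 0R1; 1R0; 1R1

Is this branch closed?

Yes, closed

Both r and not r appear at 1.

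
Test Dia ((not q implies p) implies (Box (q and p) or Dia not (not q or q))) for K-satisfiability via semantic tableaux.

Yes, satisfiable

1. Dia ((not q implies p) implies (Box (q and p) or Dia not (not q or q))), u
2. (not q implies p) implies (Box (q and p) or Dia not (not q or q)), v
3. Box (q and p) or Dia not (not q or q), v
4. Box (q and p), v
Accessibility: uRv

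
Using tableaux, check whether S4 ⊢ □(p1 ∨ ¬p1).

Yes, valid

Tableau for the negation ¬□(p1 ∨ ¬p1):
1. ¬□(p1 ∨ ¬p1), w0
2. ¬(p1 ∨ ¬p1), w1   [¬□-rule on 1: fresh world w1, w0Rw1]
3. ¬p1, w1   [¬∨-rule on 2]
4. p1, w1   [¬∨-rule on 2]
Accessibility: w0Rw0, w0Rw1, w1Rw1
Branch closes: p1 and ¬p1 both at w1.
All branches of the negation close; one closing branch shown above.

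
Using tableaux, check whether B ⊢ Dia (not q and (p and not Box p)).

Tableau for the negation not Dia (not q and (p and not Box p)):
1. not Dia (not q and (p and not Box p)), w0
2. not (not q and (p and not Box p)), w0
3. not (p and not Box p), w0
4. Box p, w0
5. p, w0
Accessibility: w0Rw0
The negation has an open branch (countermodel exists).

Not valid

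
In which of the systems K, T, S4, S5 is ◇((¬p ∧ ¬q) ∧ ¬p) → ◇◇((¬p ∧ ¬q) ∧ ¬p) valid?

K-tableau for the negation ¬(◇((¬p ∧ ¬q) ∧ ¬p) → ◇◇((¬p ∧ ¬q) ∧ ¬p)):
1. ¬(◇((¬p ∧ ¬q) ∧ ¬p) → ◇◇((¬p ∧ ¬q) ∧ ¬p)), 0
2. ◇((¬p ∧ ¬q) ∧ ¬p), 0
3. ¬◇◇((¬p ∧ ¬q) ∧ ¬p), 0
4. (¬p ∧ ¬q) ∧ ¬p, 1
5. ¬p ∧ ¬q, 1
6. ¬p, 1
7. ¬q, 1
8. ¬◇((¬p ∧ ¬q) ∧ ¬p), 1
Accessibility: 0R1
Complete open branch: countermodel on a K-frame, so not valid in K.
T-tableau for the negation ¬(◇((¬p ∧ ¬q) ∧ ¬p) → ◇◇((¬p ∧ ¬q) ∧ ¬p)):
1. ¬(◇((¬p ∧ ¬q) ∧ ¬p) → ◇◇((¬p ∧ ¬q) ∧ ¬p)), 0
2. ◇((¬p ∧ ¬q) ∧ ¬p), 0
3. ¬◇◇((¬p ∧ ¬q) ∧ ¬p), 0
4. ¬◇((¬p ∧ ¬q) ∧ ¬p), 0
5. ¬((¬p ∧ ¬q) ∧ ¬p), 0
6. ¬(¬p ∧ ¬q), 0
7. q, 0
8. (¬p ∧ ¬q) ∧ ¬p, 1
9. ¬p ∧ ¬q, 1
10. ¬p, 1
11. ¬q, 1
12. ¬◇((¬p ∧ ¬q) ∧ ¬p), 1
13. ¬((¬p ∧ ¬q) ∧ ¬p), 1
14. ¬(¬p ∧ ¬q), 1
15. q, 1
Accessibility: 0R0, 0R1, 1R1
Branch closes: q and ¬q both at 1.
Every branch closes (one shown): valid in T, hence also in S4, S5 (every theorem of T is a theorem of S4 and S5).

T, S4, S5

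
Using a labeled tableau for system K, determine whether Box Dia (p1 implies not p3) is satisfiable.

1. Box Dia (p1 implies not p3), w0

Satisfiable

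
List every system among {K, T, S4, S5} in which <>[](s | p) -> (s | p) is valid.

S5-tableau for the negation ~(<>[](s | p) -> (s | p)):
1. ~(<>[](s | p) -> (s | p)), 0
2. <>[](s | p), 0   [~->-rule on 1]
3. ~(s | p), 0   [~->-rule on 1]
4. ~s, 0   [~|-rule on 3]
5. ~p, 0   [~|-rule on 3]
6. [](s | p), 1   [<>-rule on 2: fresh world 1, 0R1]
7. s | p, 0   [[]-rule on 6 via 1R0]
8. s | p, 1   [[]-rule on 6 via 1R1]
9. p, 0   [|-rule on 7 (branches; this branch)]
Accessibility: 0R0, 0R1, 1R0, 1R1
Branch closes: p and ~p both at 0.
Every branch closes (one shown): valid in S5.
S4-tableau for the negation ~(<>[](s | p) -> (s | p)):
1. ~(<>[](s | p) -> (s | p)), 0
2. <>[](s | p), 0   [~->-rule on 1]
3. ~(s | p), 0   [~->-rule on 1]
4. ~s, 0   [~|-rule on 3]
5. ~p, 0   [~|-rule on 3]
6. [](s | p), 1   [<>-rule on 2: fresh world 1, 0R1]
7. s | p, 1   [[]-rule on 6 via 1R1]
8. p, 1   [|-rule on 7 (branches; this branch)]
Accessibility: 0R0, 0R1, 1R1
Complete open branch: countermodel on an S4-frame, so not valid in S4, nor in K, T (the same frame is also a K-frame and a T-frame).

S5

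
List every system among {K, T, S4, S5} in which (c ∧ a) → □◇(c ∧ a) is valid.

S5-tableau for the negation ¬((c ∧ a) → □◇(c ∧ a)):
1. ¬((c ∧ a) → □◇(c ∧ a)), 0
2. c ∧ a, 0
3. ¬□◇(c ∧ a), 0
4. c, 0
5. a, 0
6. ¬◇(c ∧ a), 1
7. ¬(c ∧ a), 0
8. ¬(c ∧ a), 1
9. ¬a, 0
Accessibility: 0R0, 0R1, 1R0, 1R1
Branch closes: a and ¬a both at 0.
Every branch closes (one shown): valid in S5.
S4-tableau for the negation ¬((c ∧ a) → □◇(c ∧ a)):
1. ¬((c ∧ a) → □◇(c ∧ a)), 0
2. c ∧ a, 0
3. ¬□◇(c ∧ a), 0
4. c, 0
5. a, 0
6. ¬◇(c ∧ a), 1
7. ¬(c ∧ a), 1
8. ¬a, 1
Accessibility: 0R0, 0R1, 1R1
Complete open branch: countermodel on an S4-frame, so not valid in S4, nor in K, T (the same frame is also a K-frame and a T-frame).

S5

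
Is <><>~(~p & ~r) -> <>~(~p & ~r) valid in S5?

Tableau for the negation ~(<><>~(~p & ~r) -> <>~(~p & ~r)):
1. ~(<><>~(~p & ~r) -> <>~(~p & ~r)), w0
2. <><>~(~p & ~r), w0
3. ~<>~(~p & ~r), w0
4. ~p & ~r, w0
5. ~p, w0
6. ~r, w0
7. <>~(~p & ~r), w1
8. ~p & ~r, w1
9. ~p, w1
10. ~r, w1
11. ~(~p & ~r), w2
12. ~p & ~r, w2
13. ~p, w2
14. ~r, w2
15. r, w2
Accessibility: w0Rw0, w0Rw1, w0Rw2, w1Rw0, w1Rw1, w1Rw2, w2Rw0, w2Rw1, w2Rw2
Branch closes: r and ~r both at w2.
All branches of the negation close; one closing branch shown above.

Yes, valid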